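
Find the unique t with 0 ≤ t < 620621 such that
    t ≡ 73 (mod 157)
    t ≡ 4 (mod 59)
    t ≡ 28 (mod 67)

The moduli are pairwise coprime; N = 157·59·67 = 620621.
N/157 = 3953; 3953 ≡ 28 (mod 157); 28·129 ≡ 1, so inverse 129.
N/59 = 10519; 10519 ≡ 17 (mod 59); 17·7 ≡ 1, so inverse 7.
N/67 = 9263; 9263 ≡ 17 (mod 67); 17·4 ≡ 1, so inverse 4.
t ≡ 73·3953·129 + 4·10519·7 + 28·9263·4 = 38557389.
38557389 mod 620621 = 78887.

78887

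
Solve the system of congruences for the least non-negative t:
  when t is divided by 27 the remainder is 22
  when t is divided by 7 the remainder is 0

49

Combine the congruences pairwise.
From t ≡ 22 (mod 27) write t = 22 + 27s. Substituting into t ≡ 0 (mod 7) gives 27s ≡ 6 (mod 7), and since 6⁻¹ ≡ 6 (mod 7), s ≡ 1. Hence t ≡ 22 + 27·1 = 49 (mod 189).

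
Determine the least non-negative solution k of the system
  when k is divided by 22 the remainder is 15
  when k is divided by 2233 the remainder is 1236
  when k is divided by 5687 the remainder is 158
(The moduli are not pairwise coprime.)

gcd(22, 2233) = 11 and 11 | (1236 − 15), so the pair is consistent; merging gives k ≡ 3469 (mod 4466), where 4466 = lcm(22, 2233).
gcd(4466, 5687) = 11 and 11 | (158 − 3469), so the pair is consistent; merging gives k ≡ 119585 (mod 2308922), where 2308922 = lcm(4466, 5687).
The solution is unique modulo lcm(22, 2233, 5687) = 2308922.

119585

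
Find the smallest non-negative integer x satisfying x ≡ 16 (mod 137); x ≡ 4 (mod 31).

1523

From x ≡ 16 (mod 137) write x = 16 + 137t. Substituting into x ≡ 4 (mod 31) gives 137t ≡ 19 (mod 31), and since 13⁻¹ ≡ 12 (mod 31), t ≡ 11. Hence x ≡ 16 + 137·11 = 1523 (mod 4247).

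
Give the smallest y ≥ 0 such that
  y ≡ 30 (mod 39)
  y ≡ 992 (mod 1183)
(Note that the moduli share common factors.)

Combine the congruences pairwise.
gcd(39, 1183) = 13 and 13 | (992 − 30), so the pair is consistent; merging gives y ≡ 2175 (mod 3549), where 3549 = lcm(39, 1183).
The solution is unique modulo lcm(39, 1183) = 3549.

2175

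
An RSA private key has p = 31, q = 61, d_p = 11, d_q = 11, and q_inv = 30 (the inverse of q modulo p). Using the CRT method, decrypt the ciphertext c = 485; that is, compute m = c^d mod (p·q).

m₁ = c^(d_p) mod p: c ≡ 20 (mod 31), and 20^11 mod 31 = 7.
m₂ = c^(d_q) mod q: c ≡ 58 (mod 61), and 58^11 mod 61 = 58.
h = q_inv·(m₁ − m₂) mod p = 30·(7 − 58) mod 31 = 20.
m = m₂ + h·q = 58 + 20·61 = 1278.

1278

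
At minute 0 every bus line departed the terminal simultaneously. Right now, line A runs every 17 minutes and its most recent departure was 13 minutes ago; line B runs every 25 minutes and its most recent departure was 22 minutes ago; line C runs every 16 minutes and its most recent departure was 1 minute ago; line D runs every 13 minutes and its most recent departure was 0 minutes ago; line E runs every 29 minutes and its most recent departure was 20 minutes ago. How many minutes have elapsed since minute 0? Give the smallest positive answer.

884897

The moduli are pairwise coprime; N = 17·25·16·13·29 = 2563600.
N/17 = 150800; 150800 ≡ 10 (mod 17); 10·12 ≡ 1, so inverse 12.
N/25 = 102544; 102544 ≡ 19 (mod 25); 19·4 ≡ 1, so inverse 4.
N/16 = 160225; 160225 ≡ 1 (mod 16), inverse 1.
N/13 = 197200; 197200 ≡ 3 (mod 13); 3·9 ≡ 1, so inverse 9.
N/29 = 88400; 88400 ≡ 8 (mod 29); 8·11 ≡ 1, so inverse 11.
t ≡ 13·150800·12 + 22·102544·4 + 1·160225·1 + 0·197200·9 + 20·88400·11 = 52156897.
52156897 mod 2563600 = 884897.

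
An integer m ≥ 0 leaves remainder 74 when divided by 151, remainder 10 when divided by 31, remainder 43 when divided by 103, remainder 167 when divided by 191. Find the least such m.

35966613

Combine the congruences pairwise.
From m ≡ 74 (mod 151) write m = 74 + 151t. Substituting into m ≡ 10 (mod 31) gives 151t ≡ 29 (mod 31), and since 27⁻¹ ≡ 23 (mod 31), t ≡ 16. Hence m ≡ 74 + 151·16 = 2490 (mod 4681).
From m ≡ 2490 (mod 4681) write m = 2490 + 4681t. Substituting into m ≡ 43 (mod 103) gives 4681t ≡ 25 (mod 103), and since 46⁻¹ ≡ 56 (mod 103), t ≡ 61. Hence m ≡ 2490 + 4681·61 = 288031 (mod 482143).
From m ≡ 288031 (mod 482143) write m = 288031 + 482143t. Substituting into m ≡ 167 (mod 191) gives 482143t ≡ 164 (mod 191), and since 59⁻¹ ≡ 68 (mod 191), t ≡ 74. Hence m ≡ 288031 + 482143·74 = 35966613 (mod 92089313).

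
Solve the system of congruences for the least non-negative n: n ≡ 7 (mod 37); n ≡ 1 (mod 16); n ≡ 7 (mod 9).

Combine the congruences pairwise.
From n ≡ 7 (mod 37) write n = 7 + 37t. Substituting into n ≡ 1 (mod 16) gives 37t ≡ 10 (mod 16), and since 5⁻¹ ≡ 13 (mod 16), t ≡ 2. Hence n ≡ 7 + 37·2 = 81 (mod 592).
From n ≡ 81 (mod 592) write n = 81 + 592t. Substituting into n ≡ 7 (mod 9) gives 592t ≡ 7 (mod 9), and since 7⁻¹ ≡ 4 (mod 9), t ≡ 1. Hence n ≡ 81 + 592·1 = 673 (mod 5328).

673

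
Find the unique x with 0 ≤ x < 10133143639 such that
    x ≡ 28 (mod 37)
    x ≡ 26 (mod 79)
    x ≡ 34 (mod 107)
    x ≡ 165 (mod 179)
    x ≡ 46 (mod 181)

Combine the congruences pairwise.
From x ≡ 28 (mod 37) write x = 28 + 37t. Substituting into x ≡ 26 (mod 79) gives 37t ≡ 77 (mod 79), and since 37⁻¹ ≡ 47 (mod 79), t ≡ 64. Hence x ≡ 28 + 37·64 = 2396 (mod 2923).
From x ≡ 2396 (mod 2923) write x = 2396 + 2923t. Substituting into x ≡ 34 (mod 107) gives 2923t ≡ 99 (mod 107), and since 34⁻¹ ≡ 85 (mod 107), t ≡ 69. Hence x ≡ 2396 + 2923·69 = 204083 (mod 312761).
From x ≡ 204083 (mod 312761) write x = 204083 + 312761t. Substituting into x ≡ 165 (mod 179) gives 312761t ≡ 142 (mod 179), and since 48⁻¹ ≡ 138 (mod 179), t ≡ 85. Hence x ≡ 204083 + 312761·85 = 26788768 (mod 55984219).
From x ≡ 26788768 (mod 55984219) write x = 26788768 + 55984219t. Substituting into x ≡ 46 (mod 181) gives 55984219t ≡ 2 (mod 181), and since 14⁻¹ ≡ 13 (mod 181), t ≡ 26. Hence x ≡ 26788768 + 55984219·26 = 1482378462 (mod 10133143639).

1482378462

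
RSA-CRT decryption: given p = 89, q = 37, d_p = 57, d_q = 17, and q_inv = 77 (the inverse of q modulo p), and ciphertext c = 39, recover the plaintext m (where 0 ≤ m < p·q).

1165

m₁ = c^(d_p) mod p: c ≡ 39 (mod 89), and 39^57 mod 89 = 8.
m₂ = c^(d_q) mod q: c ≡ 2 (mod 37), and 2^17 mod 37 = 18.
h = q_inv·(m₁ − m₂) mod p = 77·(8 − 18) mod 89 = 31.
m = m₂ + h·q = 18 + 31·37 = 1165.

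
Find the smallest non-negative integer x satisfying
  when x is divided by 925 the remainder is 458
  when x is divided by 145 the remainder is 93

23583

gcd(925, 145) = 5 and 5 | (93 − 458), so the pair is consistent; merging gives x ≡ 23583 (mod 26825), where 26825 = lcm(925, 145).
The solution is unique modulo lcm(925, 145) = 26825.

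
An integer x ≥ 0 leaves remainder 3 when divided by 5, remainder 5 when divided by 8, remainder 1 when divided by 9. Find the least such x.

253

Combine the congruences pairwise.
From x ≡ 3 (mod 5) write x = 3 + 5t. Substituting into x ≡ 5 (mod 8) gives 5t ≡ 2 (mod 8), and since 5⁻¹ ≡ 5 (mod 8), t ≡ 2. Hence x ≡ 3 + 5·2 = 13 (mod 40).
From x ≡ 13 (mod 40) write x = 13 + 40t. Substituting into x ≡ 1 (mod 9) gives 40t ≡ 6 (mod 9), and since 4⁻¹ ≡ 7 (mod 9), t ≡ 6. Hence x ≡ 13 + 40·6 = 253 (mod 360).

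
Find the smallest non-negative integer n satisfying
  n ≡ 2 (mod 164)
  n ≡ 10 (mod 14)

gcd(164, 14) = 2 and 2 | (10 − 2), so the pair is consistent; merging gives n ≡ 822 (mod 1148), where 1148 = lcm(164, 14).
The solution is unique modulo lcm(164, 14) = 1148.

822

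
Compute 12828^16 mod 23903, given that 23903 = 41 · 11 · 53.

13649

Mod 41: 12828 ≡ 36; 36^16 ≡ 37 (mod 41).
Mod 11: 12828 ≡ 2; by Fermat, exponent reduces to 16 mod 10 = 6; 2^6 ≡ 9 (mod 11).
Mod 53: 12828 ≡ 2; 2^16 ≡ 28 (mod 53).
Combine by CRT: x ≡ 37 (mod 41), x ≡ 9 (mod 11), x ≡ 28 (mod 53) ⇒ x ≡ 13649 (mod 23903).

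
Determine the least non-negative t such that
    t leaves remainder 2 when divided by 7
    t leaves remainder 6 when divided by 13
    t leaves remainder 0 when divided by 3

240

From t ≡ 2 (mod 7) write t = 2 + 7s. Substituting into t ≡ 6 (mod 13) gives 7s ≡ 4 (mod 13), and since 7⁻¹ ≡ 2 (mod 13), s ≡ 8. Hence t ≡ 2 + 7·8 = 58 (mod 91).
From t ≡ 58 (mod 91) write t = 58 + 91s. Substituting into t ≡ 0 (mod 3) gives 91s ≡ 2 (mod 3), and since 1⁻¹ ≡ 1 (mod 3), s ≡ 2. Hence t ≡ 58 + 91·2 = 240 (mod 273).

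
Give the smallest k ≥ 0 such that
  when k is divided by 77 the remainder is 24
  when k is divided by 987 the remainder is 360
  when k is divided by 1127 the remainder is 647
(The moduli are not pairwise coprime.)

165189

gcd(77, 987) = 7 and 7 | (360 − 24), so the pair is consistent; merging gives k ≡ 2334 (mod 10857), where 10857 = lcm(77, 987).
gcd(10857, 1127) = 7 and 7 | (647 − 2334), so the pair is consistent; merging gives k ≡ 165189 (mod 1747977), where 1747977 = lcm(10857, 1127).
The solution is unique modulo lcm(77, 987, 1127) = 1747977.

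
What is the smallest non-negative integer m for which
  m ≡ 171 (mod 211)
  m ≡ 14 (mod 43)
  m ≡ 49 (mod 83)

The moduli are pairwise coprime; N = 211·43·83 = 753059.
N/211 = 3569; 3569 ≡ 193 (mod 211); 193·82 ≡ 1, so inverse 82.
N/43 = 17513; 17513 ≡ 12 (mod 43); 12·18 ≡ 1, so inverse 18.
N/83 = 9073; 9073 ≡ 26 (mod 83); 26·16 ≡ 1, so inverse 16.
m ≡ 171·3569·82 + 14·17513·18 + 49·9073·16 = 61571026.
61571026 mod 753059 = 573247.

573247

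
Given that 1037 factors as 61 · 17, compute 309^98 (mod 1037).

Mod 61: 309 ≡ 4; by Fermat, exponent reduces to 98 mod 60 = 38; 4^38 ≡ 22 (mod 61).
Mod 17: 309 ≡ 3; by Fermat, exponent reduces to 98 mod 16 = 2; 3^2 ≡ 9 (mod 17).
Combine by CRT: x ≡ 22 (mod 61), x ≡ 9 (mod 17) ⇒ x ≡ 876 (mod 1037).

876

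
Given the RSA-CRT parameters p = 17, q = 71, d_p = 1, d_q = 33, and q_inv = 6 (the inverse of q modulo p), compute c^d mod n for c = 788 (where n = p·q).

397

m₁ = c^(d_p) mod p: c ≡ 6 (mod 17), and 6^1 mod 17 = 6.
m₂ = c^(d_q) mod q: c ≡ 7 (mod 71), and 7^33 mod 71 = 42.
h = q_inv·(m₁ − m₂) mod p = 6·(6 − 42) mod 17 = 5.
m = m₂ + h·q = 42 + 5·71 = 397.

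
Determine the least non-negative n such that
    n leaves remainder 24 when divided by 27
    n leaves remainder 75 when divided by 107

Combine the congruences pairwise.
From n ≡ 24 (mod 27) write n = 24 + 27t. Substituting into n ≡ 75 (mod 107) gives 27t ≡ 51 (mod 107), and since 27⁻¹ ≡ 4 (mod 107), t ≡ 97. Hence n ≡ 24 + 27·97 = 2643 (mod 2889).

2643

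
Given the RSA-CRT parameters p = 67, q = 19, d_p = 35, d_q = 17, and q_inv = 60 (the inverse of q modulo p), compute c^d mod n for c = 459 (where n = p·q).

1039

m₁ = c^(d_p) mod p: c ≡ 57 (mod 67), and 57^35 mod 67 = 34.
m₂ = c^(d_q) mod q: c ≡ 3 (mod 19), and 3^17 mod 19 = 13.
h = q_inv·(m₁ − m₂) mod p = 60·(34 − 13) mod 67 = 54.
m = m₂ + h·q = 13 + 54·19 = 1039.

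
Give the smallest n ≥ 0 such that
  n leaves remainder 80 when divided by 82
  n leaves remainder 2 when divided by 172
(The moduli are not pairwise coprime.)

3442

gcd(82, 172) = 2 and 2 | (2 − 80), so the pair is consistent; merging gives n ≡ 3442 (mod 7052), where 7052 = lcm(82, 172).
The solution is unique modulo lcm(82, 172) = 7052.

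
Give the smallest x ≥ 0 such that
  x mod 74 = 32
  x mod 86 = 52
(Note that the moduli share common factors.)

Combine the congruences pairwise.
gcd(74, 86) = 2 and 2 | (52 − 32), so the pair is consistent; merging gives x ≡ 2030 (mod 3182), where 3182 = lcm(74, 86).
The solution is unique modulo lcm(74, 86) = 3182.

2030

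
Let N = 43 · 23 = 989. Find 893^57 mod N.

Mod 43: 893 ≡ 33; by Fermat, exponent reduces to 57 mod 42 = 15; 33^15 ≡ 27 (mod 43).
Mod 23: 893 ≡ 19; by Fermat, exponent reduces to 57 mod 22 = 13; 19^13 ≡ 7 (mod 23).
Combine by CRT: x ≡ 27 (mod 43), x ≡ 7 (mod 23) ⇒ x ≡ 973 (mod 989).

973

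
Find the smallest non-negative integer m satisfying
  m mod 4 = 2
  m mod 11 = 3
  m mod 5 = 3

58

The moduli are pairwise coprime; N = 4·11·5 = 220.
N/4 = 55; 55 ≡ 3 (mod 4); 3·3 ≡ 1, so inverse 3.
N/11 = 20; 20 ≡ 9 (mod 11); 9·5 ≡ 1, so inverse 5.
N/5 = 44; 44 ≡ 4 (mod 5); 4·4 ≡ 1, so inverse 4.
m ≡ 2·55·3 + 3·20·5 + 3·44·4 = 1158.
1158 mod 220 = 58.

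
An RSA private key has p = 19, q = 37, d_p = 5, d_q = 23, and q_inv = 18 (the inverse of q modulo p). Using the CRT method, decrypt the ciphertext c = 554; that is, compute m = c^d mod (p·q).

110

m₁ = c^(d_p) mod p: c ≡ 3 (mod 19), and 3^5 mod 19 = 15.
m₂ = c^(d_q) mod q: c ≡ 36 (mod 37), and 36^23 mod 37 = 36.
h = q_inv·(m₁ − m₂) mod p = 18·(15 − 36) mod 19 = 2.
m = m₂ + h·q = 36 + 2·37 = 110.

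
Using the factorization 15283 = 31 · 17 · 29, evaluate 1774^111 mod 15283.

14419

Mod 31: 1774 ≡ 7; by Fermat, exponent reduces to 111 mod 30 = 21; 7^21 ≡ 4 (mod 31).
Mod 17: 1774 ≡ 6; by Fermat, exponent reduces to 111 mod 16 = 15; 6^15 ≡ 3 (mod 17).
Mod 29: 1774 ≡ 5; by Fermat, exponent reduces to 111 mod 28 = 27; 5^27 ≡ 6 (mod 29).
Combine by CRT: x ≡ 4 (mod 31), x ≡ 3 (mod 17), x ≡ 6 (mod 29) ⇒ x ≡ 14419 (mod 15283).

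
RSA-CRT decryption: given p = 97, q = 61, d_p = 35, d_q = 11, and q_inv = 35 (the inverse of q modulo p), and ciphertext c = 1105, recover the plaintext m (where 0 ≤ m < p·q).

m₁ = c^(d_p) mod p: c ≡ 38 (mod 97), and 38^35 mod 97 = 17.
m₂ = c^(d_q) mod q: c ≡ 7 (mod 61), and 7^11 mod 61 = 31.
h = q_inv·(m₁ − m₂) mod p = 35·(17 − 31) mod 97 = 92.
m = m₂ + h·q = 31 + 92·61 = 5643.

5643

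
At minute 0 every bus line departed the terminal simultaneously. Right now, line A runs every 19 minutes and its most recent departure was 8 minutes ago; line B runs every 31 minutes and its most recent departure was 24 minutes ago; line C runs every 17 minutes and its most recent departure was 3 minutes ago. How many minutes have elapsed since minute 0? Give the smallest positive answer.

768

Combine the congruences pairwise.
From t ≡ 8 (mod 19) write t = 8 + 19s. Substituting into t ≡ 24 (mod 31) gives 19s ≡ 16 (mod 31), and since 19⁻¹ ≡ 18 (mod 31), s ≡ 9. Hence t ≡ 8 + 19·9 = 179 (mod 589).
From t ≡ 179 (mod 589) write t = 179 + 589s. Substituting into t ≡ 3 (mod 17) gives 589s ≡ 11 (mod 17), and since 11⁻¹ ≡ 14 (mod 17), s ≡ 1. Hence t ≡ 179 + 589·1 = 768 (mod 10013).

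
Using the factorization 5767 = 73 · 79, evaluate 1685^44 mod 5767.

Mod 73: 1685 ≡ 6; 6^44 ≡ 32 (mod 73).
Mod 79: 1685 ≡ 26; 26^44 ≡ 13 (mod 79).
Combine by CRT: x ≡ 32 (mod 73), x ≡ 13 (mod 79) ⇒ x ≡ 5069 (mod 5767).

5069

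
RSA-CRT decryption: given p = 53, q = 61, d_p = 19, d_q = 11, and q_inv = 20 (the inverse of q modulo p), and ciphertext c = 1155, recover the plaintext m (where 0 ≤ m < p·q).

1520

m₁ = c^(d_p) mod p: c ≡ 42 (mod 53), and 42^19 mod 53 = 36.
m₂ = c^(d_q) mod q: c ≡ 57 (mod 61), and 57^11 mod 61 = 56.
h = q_inv·(m₁ − m₂) mod p = 20·(36 − 56) mod 53 = 24.
m = m₂ + h·q = 56 + 24·61 = 1520.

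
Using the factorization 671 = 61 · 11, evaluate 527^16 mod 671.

Mod 61: 527 ≡ 39; 39^16 ≡ 22 (mod 61).
Mod 11: 527 ≡ 10; by Fermat, exponent reduces to 16 mod 10 = 6; 10^6 ≡ 1 (mod 11).
Combine by CRT: x ≡ 22 (mod 61), x ≡ 1 (mod 11) ⇒ x ≡ 144 (mod 671).

144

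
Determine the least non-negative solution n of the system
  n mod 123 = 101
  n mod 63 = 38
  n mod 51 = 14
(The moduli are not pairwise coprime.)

gcd(123, 63) = 3 and 3 | (38 − 101), so the pair is consistent; merging gives n ≡ 101 (mod 2583), where 2583 = lcm(123, 63).
gcd(2583, 51) = 3 and 3 | (14 − 101), so the pair is consistent; merging gives n ≡ 5267 (mod 43911), where 43911 = lcm(2583, 51).
The solution is unique modulo lcm(123, 63, 51) = 43911.

5267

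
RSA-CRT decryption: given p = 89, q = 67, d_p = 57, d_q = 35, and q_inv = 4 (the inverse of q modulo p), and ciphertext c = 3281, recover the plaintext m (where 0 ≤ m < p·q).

1679

m₁ = c^(d_p) mod p: c ≡ 77 (mod 89), and 77^57 mod 89 = 77.
m₂ = c^(d_q) mod q: c ≡ 65 (mod 67), and 65^35 mod 67 = 4.
h = q_inv·(m₁ − m₂) mod p = 4·(77 − 4) mod 89 = 25.
m = m₂ + h·q = 4 + 25·67 = 1679.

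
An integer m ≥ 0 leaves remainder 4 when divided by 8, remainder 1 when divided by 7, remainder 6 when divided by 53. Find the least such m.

2444

Combine the congruences pairwise.
From m ≡ 4 (mod 8) write m = 4 + 8t. Substituting into m ≡ 1 (mod 7) gives 8t ≡ 4 (mod 7), and since 1⁻¹ ≡ 1 (mod 7), t ≡ 4. Hence m ≡ 4 + 8·4 = 36 (mod 56).
From m ≡ 36 (mod 56) write m = 36 + 56t. Substituting into m ≡ 6 (mod 53) gives 56t ≡ 23 (mod 53), and since 3⁻¹ ≡ 18 (mod 53), t ≡ 43. Hence m ≡ 36 + 56·43 = 2444 (mod 2968).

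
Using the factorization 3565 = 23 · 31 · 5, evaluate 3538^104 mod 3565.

1806

Mod 23: 3538 ≡ 19; by Fermat, exponent reduces to 104 mod 22 = 16; 19^16 ≡ 12 (mod 23).
Mod 31: 3538 ≡ 4; by Fermat, exponent reduces to 104 mod 30 = 14; 4^14 ≡ 8 (mod 31).
Mod 5: 3538 ≡ 3; since 4 | 104, by Fermat 3^104 ≡ 1 (mod 5).
Combine by CRT: x ≡ 12 (mod 23), x ≡ 8 (mod 31), x ≡ 1 (mod 5) ⇒ x ≡ 1806 (mod 3565).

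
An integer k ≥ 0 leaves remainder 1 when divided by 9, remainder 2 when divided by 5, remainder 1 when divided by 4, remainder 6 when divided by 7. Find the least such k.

From k ≡ 1 (mod 9) write k = 1 + 9t. Substituting into k ≡ 2 (mod 5) gives 9t ≡ 1 (mod 5), and since 4⁻¹ ≡ 4 (mod 5), t ≡ 4. Hence k ≡ 1 + 9·4 = 37 (mod 45).
From k ≡ 37 (mod 45) write k = 37 + 45t. Substituting into k ≡ 1 (mod 4) gives 45t ≡ 0 (mod 4), and since 1⁻¹ ≡ 1 (mod 4), t ≡ 0. Hence k ≡ 37 + 45·0 = 37 (mod 180).
From k ≡ 37 (mod 180) write k = 37 + 180t. Substituting into k ≡ 6 (mod 7) gives 180t ≡ 4 (mod 7), and since 5⁻¹ ≡ 3 (mod 7), t ≡ 5. Hence k ≡ 37 + 180·5 = 937 (mod 1260).

937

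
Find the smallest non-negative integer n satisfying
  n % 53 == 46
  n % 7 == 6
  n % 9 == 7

The moduli are pairwise coprime; M = 53·7·9 = 3339.
M/53 = 63; 63 ≡ 10 (mod 53); 10·16 ≡ 1, so inverse 16.
M/7 = 477; 477 ≡ 1 (mod 7), inverse 1.
M/9 = 371; 371 ≡ 2 (mod 9); 2·5 ≡ 1, so inverse 5.
n ≡ 46·63·16 + 6·477·1 + 7·371·5 = 62215.
62215 mod 3339 = 2113.

2113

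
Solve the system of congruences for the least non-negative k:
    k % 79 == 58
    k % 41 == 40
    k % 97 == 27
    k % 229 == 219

From k ≡ 58 (mod 79) write k = 58 + 79t. Substituting into k ≡ 40 (mod 41) gives 79t ≡ 23 (mod 41), and since 38⁻¹ ≡ 27 (mod 41), t ≡ 6. Hence k ≡ 58 + 79·6 = 532 (mod 3239).
From k ≡ 532 (mod 3239) write k = 532 + 3239t. Substituting into k ≡ 27 (mod 97) gives 3239t ≡ 77 (mod 97), and since 38⁻¹ ≡ 23 (mod 97), t ≡ 25. Hence k ≡ 532 + 3239·25 = 81507 (mod 314183).
From k ≡ 81507 (mod 314183) write k = 81507 + 314183t. Substituting into k ≡ 219 (mod 229) gives 314183t ≡ 7 (mod 229), and since 224⁻¹ ≡ 183 (mod 229), t ≡ 136. Hence k ≡ 81507 + 314183·136 = 42810395 (mod 71947907).

42810395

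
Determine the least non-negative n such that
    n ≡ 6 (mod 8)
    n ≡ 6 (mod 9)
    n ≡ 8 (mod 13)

294

Combine the congruences pairwise.
From n ≡ 6 (mod 8) write n = 6 + 8t. Substituting into n ≡ 6 (mod 9) gives 8t ≡ 0 (mod 9), and since 8⁻¹ ≡ 8 (mod 9), t ≡ 0. Hence n ≡ 6 + 8·0 = 6 (mod 72).
From n ≡ 6 (mod 72) write n = 6 + 72t. Substituting into n ≡ 8 (mod 13) gives 72t ≡ 2 (mod 13), and since 7⁻¹ ≡ 2 (mod 13), t ≡ 4. Hence n ≡ 6 + 72·4 = 294 (mod 936).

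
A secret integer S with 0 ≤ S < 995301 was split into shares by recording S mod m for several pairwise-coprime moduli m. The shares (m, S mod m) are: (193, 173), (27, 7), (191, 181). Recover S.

406438

From S ≡ 173 (mod 193) write S = 173 + 193t. Substituting into S ≡ 7 (mod 27) gives 193t ≡ 23 (mod 27), and since 4⁻¹ ≡ 7 (mod 27), t ≡ 26. Hence S ≡ 173 + 193·26 = 5191 (mod 5211).
From S ≡ 5191 (mod 5211) write S = 5191 + 5211t. Substituting into S ≡ 181 (mod 191) gives 5211t ≡ 147 (mod 191), and since 54⁻¹ ≡ 46 (mod 191), t ≡ 77. Hence S ≡ 5191 + 5211·77 = 406438 (mod 995301).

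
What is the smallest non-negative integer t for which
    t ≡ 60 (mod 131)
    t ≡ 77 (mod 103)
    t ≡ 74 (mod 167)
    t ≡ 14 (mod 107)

166074393

The moduli are pairwise coprime; N = 131·103·167·107 = 241106417.
N/131 = 1840507; 1840507 ≡ 88 (mod 131); 88·67 ≡ 1, so inverse 67.
N/103 = 2340839; 2340839 ≡ 61 (mod 103); 61·76 ≡ 1, so inverse 76.
N/167 = 1443751; 1443751 ≡ 36 (mod 167); 36·116 ≡ 1, so inverse 116.
N/107 = 2253331; 2253331 ≡ 18 (mod 107); 18·6 ≡ 1, so inverse 6.
t ≡ 60·1840507·67 + 77·2340839·76 + 74·1443751·116 + 14·2253331·6 = 33679866356.
33679866356 mod 241106417 = 166074393.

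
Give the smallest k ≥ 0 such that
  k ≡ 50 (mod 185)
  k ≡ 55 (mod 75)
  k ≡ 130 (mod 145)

21880

Combine the congruences pairwise.
gcd(185, 75) = 5 and 5 | (55 − 50), so the pair is consistent; merging gives k ≡ 2455 (mod 2775), where 2775 = lcm(185, 75).
gcd(2775, 145) = 5 and 5 | (130 − 2455), so the pair is consistent; merging gives k ≡ 21880 (mod 80475), where 80475 = lcm(2775, 145).
The solution is unique modulo lcm(185, 75, 145) = 80475.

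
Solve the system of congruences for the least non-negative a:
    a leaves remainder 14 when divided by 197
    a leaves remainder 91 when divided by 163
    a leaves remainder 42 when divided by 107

10849

From a ≡ 14 (mod 197) write a = 14 + 197t. Substituting into a ≡ 91 (mod 163) gives 197t ≡ 77 (mod 163), and since 34⁻¹ ≡ 24 (mod 163), t ≡ 55. Hence a ≡ 14 + 197·55 = 10849 (mod 32111).
From a ≡ 10849 (mod 32111) write a = 10849 + 32111t. Substituting into a ≡ 42 (mod 107) gives 32111t ≡ 0 (mod 107), and since 11⁻¹ ≡ 39 (mod 107), t ≡ 0. Hence a ≡ 10849 + 32111·0 = 10849 (mod 3435877).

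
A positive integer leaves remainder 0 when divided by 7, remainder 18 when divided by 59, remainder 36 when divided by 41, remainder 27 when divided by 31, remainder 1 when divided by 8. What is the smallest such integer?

1828841

Combine the congruences pairwise.
From m ≡ 0 (mod 7) write m = 0 + 7t. Substituting into m ≡ 18 (mod 59) gives 7t ≡ 18 (mod 59), and since 7⁻¹ ≡ 17 (mod 59), t ≡ 11. Hence m ≡ 0 + 7·11 = 77 (mod 413).
From m ≡ 77 (mod 413) write m = 77 + 413t. Substituting into m ≡ 36 (mod 41) gives 413t ≡ 0 (mod 41), and since 3⁻¹ ≡ 14 (mod 41), t ≡ 0. Hence m ≡ 77 + 413·0 = 77 (mod 16933).
From m ≡ 77 (mod 16933) write m = 77 + 16933t. Substituting into m ≡ 27 (mod 31) gives 16933t ≡ 12 (mod 31), and since 7⁻¹ ≡ 9 (mod 31), t ≡ 15. Hence m ≡ 77 + 16933·15 = 254072 (mod 524923).
From m ≡ 254072 (mod 524923) write m = 254072 + 524923t. Substituting into m ≡ 1 (mod 8) gives 524923t ≡ 1 (mod 8), and since 3⁻¹ ≡ 3 (mod 8), t ≡ 3. Hence m ≡ 254072 + 524923·3 = 1828841 (mod 4199384).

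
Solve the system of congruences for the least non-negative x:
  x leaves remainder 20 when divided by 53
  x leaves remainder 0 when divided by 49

Combine the congruences pairwise.
From x ≡ 20 (mod 53) write x = 20 + 53t. Substituting into x ≡ 0 (mod 49) gives 53t ≡ 29 (mod 49), and since 4⁻¹ ≡ 37 (mod 49), t ≡ 44. Hence x ≡ 20 + 53·44 = 2352 (mod 2597).

2352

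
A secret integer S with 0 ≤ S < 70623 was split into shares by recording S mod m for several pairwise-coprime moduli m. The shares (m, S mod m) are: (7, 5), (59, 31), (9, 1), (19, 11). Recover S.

The moduli are pairwise coprime; N = 7·59·9·19 = 70623.
N/7 = 10089; 10089 ≡ 2 (mod 7); 2·4 ≡ 1, so inverse 4.
N/59 = 1197; 1197 ≡ 17 (mod 59); 17·7 ≡ 1, so inverse 7.
N/9 = 7847; 7847 ≡ 8 (mod 9); 8·8 ≡ 1, so inverse 8.
N/19 = 3717; 3717 ≡ 12 (mod 19); 12·8 ≡ 1, so inverse 8.
S ≡ 5·10089·4 + 31·1197·7 + 1·7847·8 + 11·3717·8 = 851401.
851401 mod 70623 = 3925.

3925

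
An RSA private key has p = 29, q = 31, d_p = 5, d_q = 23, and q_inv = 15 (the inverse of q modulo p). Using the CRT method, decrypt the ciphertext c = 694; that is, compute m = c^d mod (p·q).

84

m₁ = c^(d_p) mod p: c ≡ 27 (mod 29), and 27^5 mod 29 = 26.
m₂ = c^(d_q) mod q: c ≡ 12 (mod 31), and 12^23 mod 31 = 22.
h = q_inv·(m₁ − m₂) mod p = 15·(26 − 22) mod 29 = 2.
m = m₂ + h·q = 22 + 2·31 = 84.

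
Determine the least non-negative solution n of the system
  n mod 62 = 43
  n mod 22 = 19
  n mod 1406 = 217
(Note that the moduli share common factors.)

417799

Combine the congruences pairwise.
gcd(62, 22) = 2 and 2 | (19 − 43), so the pair is consistent; merging gives n ≡ 415 (mod 682), where 682 = lcm(62, 22).
gcd(682, 1406) = 2 and 2 | (217 − 415), so the pair is consistent; merging gives n ≡ 417799 (mod 479446), where 479446 = lcm(682, 1406).
The solution is unique modulo lcm(62, 22, 1406) = 479446.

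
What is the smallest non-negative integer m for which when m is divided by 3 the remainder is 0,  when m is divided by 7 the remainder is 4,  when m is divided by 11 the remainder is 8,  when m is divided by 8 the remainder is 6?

1614

The moduli are pairwise coprime; N = 3·7·11·8 = 1848.
N/3 = 616; 616 ≡ 1 (mod 3), inverse 1.
N/7 = 264; 264 ≡ 5 (mod 7); 5·3 ≡ 1, so inverse 3.
N/11 = 168; 168 ≡ 3 (mod 11); 3·4 ≡ 1, so inverse 4.
N/8 = 231; 231 ≡ 7 (mod 8); 7·7 ≡ 1, so inverse 7.
m ≡ 0·616·1 + 4·264·3 + 8·168·4 + 6·231·7 = 18246.
18246 mod 1848 = 1614.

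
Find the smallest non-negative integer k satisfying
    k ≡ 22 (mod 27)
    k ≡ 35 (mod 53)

Combine the congruences pairwise.
From k ≡ 22 (mod 27) write k = 22 + 27t. Substituting into k ≡ 35 (mod 53) gives 27t ≡ 13 (mod 53), and since 27⁻¹ ≡ 2 (mod 53), t ≡ 26. Hence k ≡ 22 + 27·26 = 724 (mod 1431).

724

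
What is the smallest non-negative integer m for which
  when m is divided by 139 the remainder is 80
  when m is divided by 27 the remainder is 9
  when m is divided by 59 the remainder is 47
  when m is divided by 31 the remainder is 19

From m ≡ 80 (mod 139) write m = 80 + 139t. Substituting into m ≡ 9 (mod 27) gives 139t ≡ 10 (mod 27), and since 4⁻¹ ≡ 7 (mod 27), t ≡ 16. Hence m ≡ 80 + 139·16 = 2304 (mod 3753).
From m ≡ 2304 (mod 3753) write m = 2304 + 3753t. Substituting into m ≡ 47 (mod 59) gives 3753t ≡ 44 (mod 59), and since 36⁻¹ ≡ 41 (mod 59), t ≡ 34. Hence m ≡ 2304 + 3753·34 = 129906 (mod 221427).
From m ≡ 129906 (mod 221427) write m = 129906 + 221427t. Substituting into m ≡ 19 (mod 31) gives 221427t ≡ 3 (mod 31), and since 25⁻¹ ≡ 5 (mod 31), t ≡ 15. Hence m ≡ 129906 + 221427·15 = 3451311 (mod 6864237).

3451311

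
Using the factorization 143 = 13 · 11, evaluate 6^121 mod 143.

6

Mod 13: 6 ≡ 6; by Fermat, exponent reduces to 121 mod 12 = 1; 6^1 ≡ 6 (mod 13).
Mod 11: 6 ≡ 6; by Fermat, exponent reduces to 121 mod 10 = 1; 6^1 ≡ 6 (mod 11).
Combine by CRT: x ≡ 6 (mod 13), x ≡ 6 (mod 11) ⇒ x ≡ 6 (mod 143).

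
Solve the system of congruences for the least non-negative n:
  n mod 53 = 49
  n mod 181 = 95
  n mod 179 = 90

339832

The moduli are pairwise coprime; M = 53·181·179 = 1717147.
M/53 = 32399; 32399 ≡ 16 (mod 53); 16·10 ≡ 1, so inverse 10.
M/181 = 9487; 9487 ≡ 75 (mod 181); 75·70 ≡ 1, so inverse 70.
M/179 = 9593; 9593 ≡ 106 (mod 179); 106·76 ≡ 1, so inverse 76.
n ≡ 49·32399·10 + 95·9487·70 + 90·9593·76 = 144580180.
144580180 mod 1717147 = 339832.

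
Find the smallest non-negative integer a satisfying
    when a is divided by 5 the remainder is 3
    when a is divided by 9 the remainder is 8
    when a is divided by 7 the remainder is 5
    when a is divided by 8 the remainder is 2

The moduli are pairwise coprime; N = 5·9·7·8 = 2520.
N/5 = 504; 504 ≡ 4 (mod 5); 4·4 ≡ 1, so inverse 4.
N/9 = 280; 280 ≡ 1 (mod 9), inverse 1.
N/7 = 360; 360 ≡ 3 (mod 7); 3·5 ≡ 1, so inverse 5.
N/8 = 315; 315 ≡ 3 (mod 8); 3·3 ≡ 1, so inverse 3.
a ≡ 3·504·4 + 8·280·1 + 5·360·5 + 2·315·3 = 19178.
19178 mod 2520 = 1538.

1538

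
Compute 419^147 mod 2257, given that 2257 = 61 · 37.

Mod 61: 419 ≡ 53; by Fermat, exponent reduces to 147 mod 60 = 27; 53^27 ≡ 28 (mod 61).
Mod 37: 419 ≡ 12; by Fermat, exponent reduces to 147 mod 36 = 3; 12^3 ≡ 26 (mod 37).
Combine by CRT: x ≡ 28 (mod 61), x ≡ 26 (mod 37) ⇒ x ≡ 211 (mod 2257).

211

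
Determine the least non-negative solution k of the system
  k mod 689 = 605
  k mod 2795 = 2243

gcd(689, 2795) = 13 and 13 | (2243 − 605), so the pair is consistent; merging gives k ≡ 32988 (mod 148135), where 148135 = lcm(689, 2795).
The solution is unique modulo lcm(689, 2795) = 148135.

32988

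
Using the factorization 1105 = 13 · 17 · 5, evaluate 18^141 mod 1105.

18

Mod 13: 18 ≡ 5; by Fermat, exponent reduces to 141 mod 12 = 9; 5^9 ≡ 5 (mod 13).
Mod 17: 18 ≡ 1; by Fermat, exponent reduces to 141 mod 16 = 13; 1^13 ≡ 1 (mod 17).
Mod 5: 18 ≡ 3; by Fermat, exponent reduces to 141 mod 4 = 1; 3^1 ≡ 3 (mod 5).
Combine by CRT: x ≡ 5 (mod 13), x ≡ 1 (mod 17), x ≡ 3 (mod 5) ⇒ x ≡ 18 (mod 1105).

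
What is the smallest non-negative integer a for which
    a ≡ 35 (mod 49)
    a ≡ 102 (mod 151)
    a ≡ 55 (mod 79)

From a ≡ 35 (mod 49) write a = 35 + 49t. Substituting into a ≡ 102 (mod 151) gives 49t ≡ 67 (mod 151), and since 49⁻¹ ≡ 37 (mod 151), t ≡ 63. Hence a ≡ 35 + 49·63 = 3122 (mod 7399).
From a ≡ 3122 (mod 7399) write a = 3122 + 7399t. Substituting into a ≡ 55 (mod 79) gives 7399t ≡ 14 (mod 79), and since 52⁻¹ ≡ 38 (mod 79), t ≡ 58. Hence a ≡ 3122 + 7399·58 = 432264 (mod 584521).

432264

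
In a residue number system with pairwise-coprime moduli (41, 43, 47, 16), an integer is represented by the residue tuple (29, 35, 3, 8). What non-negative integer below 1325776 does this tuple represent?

The moduli are pairwise coprime; N = 41·43·47·16 = 1325776.
N/41 = 32336; 32336 ≡ 28 (mod 41); 28·22 ≡ 1, so inverse 22.
N/43 = 30832; 30832 ≡ 1 (mod 43), inverse 1.
N/47 = 28208; 28208 ≡ 8 (mod 47); 8·6 ≡ 1, so inverse 6.
N/16 = 82861; 82861 ≡ 13 (mod 16); 13·5 ≡ 1, so inverse 5.
x ≡ 29·32336·22 + 35·30832·1 + 3·28208·6 + 8·82861·5 = 25531672.
25531672 mod 1325776 = 341928.

341928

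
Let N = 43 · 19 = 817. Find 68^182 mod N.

Mod 43: 68 ≡ 25; by Fermat, exponent reduces to 182 mod 42 = 14; 25^14 ≡ 6 (mod 43).
Mod 19: 68 ≡ 11; by Fermat, exponent reduces to 182 mod 18 = 2; 11^2 ≡ 7 (mod 19).
Combine by CRT: x ≡ 6 (mod 43), x ≡ 7 (mod 19) ⇒ x ≡ 178 (mod 817).

178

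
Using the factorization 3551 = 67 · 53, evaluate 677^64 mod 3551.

1031

Mod 67: 677 ≡ 7; 7^64 ≡ 26 (mod 67).
Mod 53: 677 ≡ 41; by Fermat, exponent reduces to 64 mod 52 = 12; 41^12 ≡ 24 (mod 53).
Combine by CRT: x ≡ 26 (mod 67), x ≡ 24 (mod 53) ⇒ x ≡ 1031 (mod 3551).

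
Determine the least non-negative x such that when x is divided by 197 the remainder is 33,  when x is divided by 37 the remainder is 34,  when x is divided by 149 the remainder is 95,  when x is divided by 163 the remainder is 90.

85492123

The moduli are pairwise coprime; N = 197·37·149·163 = 177027943.
N/197 = 898619; 898619 ≡ 102 (mod 197); 102·141 ≡ 1, so inverse 141.
N/37 = 4784539; 4784539 ≡ 32 (mod 37); 32·22 ≡ 1, so inverse 22.
N/149 = 1188107; 1188107 ≡ 130 (mod 149); 130·47 ≡ 1, so inverse 47.
N/163 = 1086061; 1086061 ≡ 155 (mod 163); 155·61 ≡ 1, so inverse 61.
x ≡ 33·898619·141 + 34·4784539·22 + 95·1188107·47 + 90·1086061·61 = 19027482024.
19027482024 mod 177027943 = 85492123.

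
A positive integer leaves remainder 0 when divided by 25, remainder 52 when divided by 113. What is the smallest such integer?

Combine the congruences pairwise.
From m ≡ 0 (mod 25) write m = 0 + 25t. Substituting into m ≡ 52 (mod 113) gives 25t ≡ 52 (mod 113), and since 25⁻¹ ≡ 104 (mod 113), t ≡ 97. Hence m ≡ 0 + 25·97 = 2425 (mod 2825).

2425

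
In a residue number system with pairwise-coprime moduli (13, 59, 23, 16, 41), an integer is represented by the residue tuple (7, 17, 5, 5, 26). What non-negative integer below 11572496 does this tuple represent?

Combine the congruences pairwise.
From x ≡ 7 (mod 13) write x = 7 + 13t. Substituting into x ≡ 17 (mod 59) gives 13t ≡ 10 (mod 59), and since 13⁻¹ ≡ 50 (mod 59), t ≡ 28. Hence x ≡ 7 + 13·28 = 371 (mod 767).
From x ≡ 371 (mod 767) write x = 371 + 767t. Substituting into x ≡ 5 (mod 23) gives 767t ≡ 2 (mod 23), and since 8⁻¹ ≡ 3 (mod 23), t ≡ 6. Hence x ≡ 371 + 767·6 = 4973 (mod 17641).
From x ≡ 4973 (mod 17641) write x = 4973 + 17641t. Substituting into x ≡ 5 (mod 16) gives 17641t ≡ 8 (mod 16), and since 9⁻¹ ≡ 9 (mod 16), t ≡ 8. Hence x ≡ 4973 + 17641·8 = 146101 (mod 282256).
From x ≡ 146101 (mod 282256) write x = 146101 + 282256t. Substituting into x ≡ 26 (mod 41) gives 282256t ≡ 8 (mod 41), and since 12⁻¹ ≡ 24 (mod 41), t ≡ 28. Hence x ≡ 146101 + 282256·28 = 8049269 (mod 11572496).

8049269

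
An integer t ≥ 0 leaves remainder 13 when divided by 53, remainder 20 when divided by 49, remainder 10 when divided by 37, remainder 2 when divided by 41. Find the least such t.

1906953

The moduli are pairwise coprime; N = 53·49·37·41 = 3939649.
N/53 = 74333; 74333 ≡ 27 (mod 53); 27·2 ≡ 1, so inverse 2.
N/49 = 80401; 80401 ≡ 41 (mod 49); 41·6 ≡ 1, so inverse 6.
N/37 = 106477; 106477 ≡ 28 (mod 37); 28·4 ≡ 1, so inverse 4.
N/41 = 96089; 96089 ≡ 26 (mod 41); 26·30 ≡ 1, so inverse 30.
t ≡ 13·74333·2 + 20·80401·6 + 10·106477·4 + 2·96089·30 = 21605198.
21605198 mod 3939649 = 1906953.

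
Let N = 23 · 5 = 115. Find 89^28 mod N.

16

Mod 23: 89 ≡ 20; by Fermat, exponent reduces to 28 mod 22 = 6; 20^6 ≡ 16 (mod 23).
Mod 5: 89 ≡ 4; since 4 | 28, by Fermat 4^28 ≡ 1 (mod 5).
Combine by CRT: x ≡ 16 (mod 23), x ≡ 1 (mod 5) ⇒ x ≡ 16 (mod 115).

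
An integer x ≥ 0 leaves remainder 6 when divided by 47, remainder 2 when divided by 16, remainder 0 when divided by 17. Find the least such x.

8466

Combine the congruences pairwise.
From x ≡ 6 (mod 47) write x = 6 + 47t. Substituting into x ≡ 2 (mod 16) gives 47t ≡ 12 (mod 16), and since 15⁻¹ ≡ 15 (mod 16), t ≡ 4. Hence x ≡ 6 + 47·4 = 194 (mod 752).
From x ≡ 194 (mod 752) write x = 194 + 752t. Substituting into x ≡ 0 (mod 17) gives 752t ≡ 10 (mod 17), and since 4⁻¹ ≡ 13 (mod 17), t ≡ 11. Hence x ≡ 194 + 752·11 = 8466 (mod 12784).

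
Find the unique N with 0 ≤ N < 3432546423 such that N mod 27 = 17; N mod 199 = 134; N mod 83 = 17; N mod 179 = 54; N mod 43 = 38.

Combine the congruences pairwise.
From N ≡ 17 (mod 27) write N = 17 + 27t. Substituting into N ≡ 134 (mod 199) gives 27t ≡ 117 (mod 199), and since 27⁻¹ ≡ 59 (mod 199), t ≡ 137. Hence N ≡ 17 + 27·137 = 3716 (mod 5373).
From N ≡ 3716 (mod 5373) write N = 3716 + 5373t. Substituting into N ≡ 17 (mod 83) gives 5373t ≡ 36 (mod 83), and since 61⁻¹ ≡ 49 (mod 83), t ≡ 21. Hence N ≡ 3716 + 5373·21 = 116549 (mod 445959).
From N ≡ 116549 (mod 445959) write N = 116549 + 445959t. Substituting into N ≡ 54 (mod 179) gives 445959t ≡ 34 (mod 179), and since 70⁻¹ ≡ 156 (mod 179), t ≡ 113. Hence N ≡ 116549 + 445959·113 = 50509916 (mod 79826661).
From N ≡ 50509916 (mod 79826661) write N = 50509916 + 79826661t. Substituting into N ≡ 38 (mod 43) gives 79826661t ≡ 29 (mod 43), and since 42⁻¹ ≡ 42 (mod 43), t ≡ 14. Hence N ≡ 50509916 + 79826661·14 = 1168083170 (mod 3432546423).

1168083170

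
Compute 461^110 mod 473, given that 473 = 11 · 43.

Mod 11: 461 ≡ 10; since 10 | 110, by Fermat 10^110 ≡ 1 (mod 11).
Mod 43: 461 ≡ 31; by Fermat, exponent reduces to 110 mod 42 = 26; 31^26 ≡ 9 (mod 43).
Combine by CRT: x ≡ 1 (mod 11), x ≡ 9 (mod 43) ⇒ x ≡ 353 (mod 473).

353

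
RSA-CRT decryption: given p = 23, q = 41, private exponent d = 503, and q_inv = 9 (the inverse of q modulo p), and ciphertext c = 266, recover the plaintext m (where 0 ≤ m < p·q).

784

d_p = d mod (p−1) = 503 mod 22 = 19; d_q = d mod (q−1) = 23.
m₁ = c^(d_p) mod p: c ≡ 13 (mod 23), and 13^19 mod 23 = 2.
m₂ = c^(d_q) mod q: c ≡ 20 (mod 41), and 20^23 mod 41 = 5.
h = q_inv·(m₁ − m₂) mod p = 9·(2 − 5) mod 23 = 19.
m = m₂ + h·q = 5 + 19·41 = 784.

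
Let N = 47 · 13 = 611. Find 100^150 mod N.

Mod 47: 100 ≡ 6; by Fermat, exponent reduces to 150 mod 46 = 12; 6^12 ≡ 37 (mod 47).
Mod 13: 100 ≡ 9; by Fermat, exponent reduces to 150 mod 12 = 6; 9^6 ≡ 1 (mod 13).
Combine by CRT: x ≡ 37 (mod 47), x ≡ 1 (mod 13) ⇒ x ≡ 131 (mod 611).

131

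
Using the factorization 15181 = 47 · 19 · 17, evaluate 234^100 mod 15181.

3996

Mod 47: 234 ≡ 46; by Fermat, exponent reduces to 100 mod 46 = 8; 46^8 ≡ 1 (mod 47).
Mod 19: 234 ≡ 6; by Fermat, exponent reduces to 100 mod 18 = 10; 6^10 ≡ 6 (mod 19).
Mod 17: 234 ≡ 13; by Fermat, exponent reduces to 100 mod 16 = 4; 13^4 ≡ 1 (mod 17).
Combine by CRT: x ≡ 1 (mod 47), x ≡ 6 (mod 19), x ≡ 1 (mod 17) ⇒ x ≡ 3996 (mod 15181).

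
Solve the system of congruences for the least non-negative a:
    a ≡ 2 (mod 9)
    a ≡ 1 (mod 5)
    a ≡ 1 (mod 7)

The moduli are pairwise coprime; N = 9·5·7 = 315.
N/9 = 35; 35 ≡ 8 (mod 9); 8·8 ≡ 1, so inverse 8.
N/5 = 63; 63 ≡ 3 (mod 5); 3·2 ≡ 1, so inverse 2.
N/7 = 45; 45 ≡ 3 (mod 7); 3·5 ≡ 1, so inverse 5.
a ≡ 2·35·8 + 1·63·2 + 1·45·5 = 911.
911 mod 315 = 281.

281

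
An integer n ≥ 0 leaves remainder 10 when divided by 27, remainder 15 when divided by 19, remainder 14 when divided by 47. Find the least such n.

15994

The moduli are pairwise coprime; M = 27·19·47 = 24111.
M/27 = 893; 893 ≡ 2 (mod 27); 2·14 ≡ 1, so inverse 14.
M/19 = 1269; 1269 ≡ 15 (mod 19); 15·14 ≡ 1, so inverse 14.
M/47 = 513; 513 ≡ 43 (mod 47); 43·35 ≡ 1, so inverse 35.
n ≡ 10·893·14 + 15·1269·14 + 14·513·35 = 642880.
642880 mod 24111 = 15994.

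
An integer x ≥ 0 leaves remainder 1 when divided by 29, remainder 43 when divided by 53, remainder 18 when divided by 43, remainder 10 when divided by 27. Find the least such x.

The moduli are pairwise coprime; N = 29·53·43·27 = 1784457.
N/29 = 61533; 61533 ≡ 24 (mod 29); 24·23 ≡ 1, so inverse 23.
N/53 = 33669; 33669 ≡ 14 (mod 53); 14·19 ≡ 1, so inverse 19.
N/43 = 41499; 41499 ≡ 4 (mod 43); 4·11 ≡ 1, so inverse 11.
N/27 = 66091; 66091 ≡ 22 (mod 27); 22·16 ≡ 1, so inverse 16.
x ≡ 1·61533·23 + 43·33669·19 + 18·41499·11 + 10·66091·16 = 47714194.
47714194 mod 1784457 = 1318312.

1318312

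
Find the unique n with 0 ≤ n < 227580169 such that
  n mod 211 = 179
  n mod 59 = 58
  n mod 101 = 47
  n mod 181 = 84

96820061

The moduli are pairwise coprime; M = 211·59·101·181 = 227580169.
M/211 = 1078579; 1078579 ≡ 158 (mod 211); 158·207 ≡ 1, so inverse 207.
M/59 = 3857291; 3857291 ≡ 48 (mod 59); 48·16 ≡ 1, so inverse 16.
M/101 = 2253269; 2253269 ≡ 60 (mod 101); 60·32 ≡ 1, so inverse 32.
M/181 = 1257349; 1257349 ≡ 123 (mod 181); 123·78 ≡ 1, so inverse 78.
n ≡ 179·1078579·207 + 58·3857291·16 + 47·2253269·32 + 84·1257349·78 = 55171220959.
55171220959 mod 227580169 = 96820061.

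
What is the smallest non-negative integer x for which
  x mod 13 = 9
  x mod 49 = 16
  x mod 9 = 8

5651

The moduli are pairwise coprime; N = 13·49·9 = 5733.
N/13 = 441; 441 ≡ 12 (mod 13); 12·12 ≡ 1, so inverse 12.
N/49 = 117; 117 ≡ 19 (mod 49); 19·31 ≡ 1, so inverse 31.
N/9 = 637; 637 ≡ 7 (mod 9); 7·4 ≡ 1, so inverse 4.
x ≡ 9·441·12 + 16·117·31 + 8·637·4 = 126044.
126044 mod 5733 = 5651.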